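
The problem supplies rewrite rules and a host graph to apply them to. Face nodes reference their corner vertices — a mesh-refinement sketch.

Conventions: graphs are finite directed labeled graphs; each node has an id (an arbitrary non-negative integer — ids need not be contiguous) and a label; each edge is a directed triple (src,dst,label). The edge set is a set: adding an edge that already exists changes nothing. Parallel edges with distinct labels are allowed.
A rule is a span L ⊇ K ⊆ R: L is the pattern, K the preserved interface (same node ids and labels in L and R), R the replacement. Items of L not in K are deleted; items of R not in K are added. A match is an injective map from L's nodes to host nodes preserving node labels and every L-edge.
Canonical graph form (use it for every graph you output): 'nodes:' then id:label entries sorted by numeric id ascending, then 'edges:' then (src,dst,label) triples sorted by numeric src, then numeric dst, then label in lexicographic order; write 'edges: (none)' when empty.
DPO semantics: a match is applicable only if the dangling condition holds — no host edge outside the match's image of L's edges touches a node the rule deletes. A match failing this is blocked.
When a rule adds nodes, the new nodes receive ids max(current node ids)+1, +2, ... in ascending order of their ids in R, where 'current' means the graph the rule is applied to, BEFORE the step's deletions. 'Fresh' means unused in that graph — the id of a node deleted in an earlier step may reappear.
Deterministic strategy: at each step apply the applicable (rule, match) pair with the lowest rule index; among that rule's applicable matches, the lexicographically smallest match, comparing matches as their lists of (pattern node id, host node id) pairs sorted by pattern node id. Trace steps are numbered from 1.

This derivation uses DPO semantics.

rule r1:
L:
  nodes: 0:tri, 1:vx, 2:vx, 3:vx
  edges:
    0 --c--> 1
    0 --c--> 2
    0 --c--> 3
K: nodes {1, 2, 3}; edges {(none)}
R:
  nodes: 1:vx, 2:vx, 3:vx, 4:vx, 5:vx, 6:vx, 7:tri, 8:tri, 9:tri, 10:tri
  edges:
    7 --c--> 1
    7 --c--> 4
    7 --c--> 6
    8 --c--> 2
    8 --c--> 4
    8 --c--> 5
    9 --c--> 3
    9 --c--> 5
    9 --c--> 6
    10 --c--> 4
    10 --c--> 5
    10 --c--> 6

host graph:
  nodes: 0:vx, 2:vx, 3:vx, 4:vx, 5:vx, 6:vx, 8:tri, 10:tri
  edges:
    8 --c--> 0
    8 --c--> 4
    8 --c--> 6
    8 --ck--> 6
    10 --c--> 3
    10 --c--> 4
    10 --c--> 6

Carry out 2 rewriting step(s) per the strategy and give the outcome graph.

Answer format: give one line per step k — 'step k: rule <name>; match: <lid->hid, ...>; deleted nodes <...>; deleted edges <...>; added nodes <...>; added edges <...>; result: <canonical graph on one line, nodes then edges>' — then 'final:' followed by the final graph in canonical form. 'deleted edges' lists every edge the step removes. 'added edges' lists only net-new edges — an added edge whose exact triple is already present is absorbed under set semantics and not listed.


step 1: rule r1; match: 0->10, 1->3, 2->4, 3->6; deleted nodes 10; deleted edges (10,3,c); (10,4,c); (10,6,c); added nodes 11, 12, 13, 14, 15, 16, 17; added edges (14,3,c); (14,11,c); (14,13,c); (15,4,c); (15,11,c); (15,12,c); (16,6,c); (16,12,c); (16,13,c); (17,11,c); (17,12,c); (17,13,c); result: nodes: 0:vx, 2:vx, 3:vx, 4:vx, 5:vx, 6:vx, 8:tri, 11:vx, 12:vx, 13:vx, 14:tri, 15:tri, 16:tri, 17:tri edges: (8,0,c); (8,4,c); (8,6,c); (8,6,ck); (14,3,c); (14,11,c); (14,13,c); (15,4,c); (15,11,c); (15,12,c); (16,6,c); (16,12,c); (16,13,c); (17,11,c); (17,12,c); (17,13,c)
step 2: rule r1; match: 0->14, 1->3, 2->11, 3->13; deleted nodes 14; deleted edges (14,3,c); (14,11,c); (14,13,c); added nodes 18, 19, 20, 21, 22, 23, 24; added edges (21,3,c); (21,18,c); (21,20,c); (22,11,c); (22,18,c); (22,19,c); (23,13,c); (23,19,c); (23,20,c); (24,18,c); (24,19,c); (24,20,c); result: nodes: 0:vx, 2:vx, 3:vx, 4:vx, 5:vx, 6:vx, 8:tri, 11:vx, 12:vx, 13:vx, 15:tri, 16:tri, 17:tri, 18:vx, 19:vx, 20:vx, 21:tri, 22:tri, 23:tri, 24:tri edges: (8,0,c); (8,4,c); (8,6,c); (8,6,ck); (15,4,c); (15,11,c); (15,12,c); (16,6,c); (16,12,c); (16,13,c); (17,11,c); (17,12,c); (17,13,c); (21,3,c); (21,18,c); (21,20,c); (22,11,c); (22,18,c); (22,19,c); (23,13,c); (23,19,c); (23,20,c); (24,18,c); (24,19,c); (24,20,c)
final:
nodes: 0:vx, 2:vx, 3:vx, 4:vx, 5:vx, 6:vx, 8:tri, 11:vx, 12:vx, 13:vx, 15:tri, 16:tri, 17:tri, 18:vx, 19:vx, 20:vx, 21:tri, 22:tri, 23:tri, 24:tri
edges: (8,0,c); (8,4,c); (8,6,c); (8,6,ck); (15,4,c); (15,11,c); (15,12,c); (16,6,c); (16,12,c); (16,13,c); (17,11,c); (17,12,c); (17,13,c); (21,3,c); (21,18,c); (21,20,c); (22,11,c); (22,18,c); (22,19,c); (23,13,c); (23,19,c); (23,20,c); (24,18,c); (24,19,c); (24,20,c)


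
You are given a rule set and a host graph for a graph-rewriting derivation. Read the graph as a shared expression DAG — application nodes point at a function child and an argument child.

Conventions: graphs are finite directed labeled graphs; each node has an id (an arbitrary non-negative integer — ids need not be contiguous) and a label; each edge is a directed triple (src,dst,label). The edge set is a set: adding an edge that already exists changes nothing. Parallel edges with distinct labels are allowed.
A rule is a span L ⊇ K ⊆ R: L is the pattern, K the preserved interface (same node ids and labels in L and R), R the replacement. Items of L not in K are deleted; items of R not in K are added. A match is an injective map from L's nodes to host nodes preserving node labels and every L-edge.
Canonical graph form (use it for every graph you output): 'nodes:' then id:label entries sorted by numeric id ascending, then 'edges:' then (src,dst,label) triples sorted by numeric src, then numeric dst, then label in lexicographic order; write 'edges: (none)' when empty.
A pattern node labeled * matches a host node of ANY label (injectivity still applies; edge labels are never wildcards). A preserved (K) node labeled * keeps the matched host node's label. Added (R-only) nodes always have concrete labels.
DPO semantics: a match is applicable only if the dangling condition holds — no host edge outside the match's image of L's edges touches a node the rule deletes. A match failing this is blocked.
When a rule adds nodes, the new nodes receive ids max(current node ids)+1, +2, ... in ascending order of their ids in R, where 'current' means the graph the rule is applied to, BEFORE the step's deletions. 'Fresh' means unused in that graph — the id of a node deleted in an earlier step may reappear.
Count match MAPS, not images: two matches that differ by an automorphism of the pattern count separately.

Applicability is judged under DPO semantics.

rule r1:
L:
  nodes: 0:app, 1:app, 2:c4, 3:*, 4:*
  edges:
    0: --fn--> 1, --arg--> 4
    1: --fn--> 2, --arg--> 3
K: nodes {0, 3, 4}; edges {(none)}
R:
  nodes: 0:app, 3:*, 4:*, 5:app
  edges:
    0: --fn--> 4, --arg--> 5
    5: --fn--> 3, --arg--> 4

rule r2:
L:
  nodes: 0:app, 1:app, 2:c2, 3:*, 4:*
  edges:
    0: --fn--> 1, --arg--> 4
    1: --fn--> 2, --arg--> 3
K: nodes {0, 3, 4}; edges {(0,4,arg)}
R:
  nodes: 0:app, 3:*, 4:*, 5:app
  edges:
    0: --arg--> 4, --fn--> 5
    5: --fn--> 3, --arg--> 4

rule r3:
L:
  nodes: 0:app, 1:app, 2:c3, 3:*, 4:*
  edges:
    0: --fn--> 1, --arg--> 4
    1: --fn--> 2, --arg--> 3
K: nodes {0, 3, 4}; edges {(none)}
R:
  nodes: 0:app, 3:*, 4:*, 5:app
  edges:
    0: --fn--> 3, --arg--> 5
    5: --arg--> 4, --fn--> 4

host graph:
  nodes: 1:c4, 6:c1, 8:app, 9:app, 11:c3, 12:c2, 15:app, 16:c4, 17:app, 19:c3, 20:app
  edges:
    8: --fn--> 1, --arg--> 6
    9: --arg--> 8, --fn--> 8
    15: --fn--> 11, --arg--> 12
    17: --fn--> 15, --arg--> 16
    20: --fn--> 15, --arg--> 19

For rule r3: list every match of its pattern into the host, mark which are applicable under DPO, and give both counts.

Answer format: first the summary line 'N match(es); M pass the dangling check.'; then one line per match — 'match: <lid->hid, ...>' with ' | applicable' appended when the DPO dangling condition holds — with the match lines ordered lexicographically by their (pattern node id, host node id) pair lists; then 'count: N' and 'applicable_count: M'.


2 match(es); 0 pass the dangling check.
match: 0->17, 1->15, 2->11, 3->12, 4->16
match: 0->20, 1->15, 2->11, 3->12, 4->19
count: 2
applicable_count: 0


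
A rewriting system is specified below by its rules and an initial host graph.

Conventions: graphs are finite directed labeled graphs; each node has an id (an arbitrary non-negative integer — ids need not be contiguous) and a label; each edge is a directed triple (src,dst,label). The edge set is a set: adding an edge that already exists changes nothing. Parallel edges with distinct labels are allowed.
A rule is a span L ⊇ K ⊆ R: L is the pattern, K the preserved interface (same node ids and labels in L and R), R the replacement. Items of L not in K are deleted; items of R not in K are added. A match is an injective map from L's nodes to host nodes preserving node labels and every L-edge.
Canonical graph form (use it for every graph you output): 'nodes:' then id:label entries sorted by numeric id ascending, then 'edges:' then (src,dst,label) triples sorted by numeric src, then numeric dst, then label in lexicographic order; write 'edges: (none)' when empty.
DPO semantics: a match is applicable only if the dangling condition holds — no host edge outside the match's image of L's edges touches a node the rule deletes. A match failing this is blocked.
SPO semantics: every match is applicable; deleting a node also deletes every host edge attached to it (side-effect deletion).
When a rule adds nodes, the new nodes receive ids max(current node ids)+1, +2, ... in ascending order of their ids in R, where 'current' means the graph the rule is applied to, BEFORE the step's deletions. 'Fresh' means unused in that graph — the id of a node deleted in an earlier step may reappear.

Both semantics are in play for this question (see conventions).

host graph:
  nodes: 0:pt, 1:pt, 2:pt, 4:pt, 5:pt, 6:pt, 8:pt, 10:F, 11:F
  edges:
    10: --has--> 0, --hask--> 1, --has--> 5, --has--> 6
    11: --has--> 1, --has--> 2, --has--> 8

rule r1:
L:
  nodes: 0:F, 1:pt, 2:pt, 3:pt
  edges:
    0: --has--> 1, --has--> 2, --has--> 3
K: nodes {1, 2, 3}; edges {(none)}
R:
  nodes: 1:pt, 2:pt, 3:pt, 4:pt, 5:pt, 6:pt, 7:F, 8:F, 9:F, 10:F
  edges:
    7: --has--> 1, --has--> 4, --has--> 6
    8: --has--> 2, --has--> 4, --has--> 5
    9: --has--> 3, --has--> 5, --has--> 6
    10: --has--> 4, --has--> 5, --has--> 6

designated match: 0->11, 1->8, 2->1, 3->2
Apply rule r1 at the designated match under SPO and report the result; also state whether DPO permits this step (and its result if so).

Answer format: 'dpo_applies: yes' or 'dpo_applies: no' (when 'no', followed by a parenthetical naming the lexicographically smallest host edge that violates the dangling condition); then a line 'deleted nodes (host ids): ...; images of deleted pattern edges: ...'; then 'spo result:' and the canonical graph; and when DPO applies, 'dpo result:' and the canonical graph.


dpo_applies: yes
deleted nodes (host ids): 11; images of deleted pattern edges: (11,1,has); (11,2,has); (11,8,has)
spo result:
nodes: 0:pt, 1:pt, 2:pt, 4:pt, 5:pt, 6:pt, 8:pt, 10:F, 12:pt, 13:pt, 14:pt, 15:F, 16:F, 17:F, 18:F
edges: (10,0,has); (10,1,hask); (10,5,has); (10,6,has); (15,8,has); (15,12,has); (15,14,has); (16,1,has); (16,12,has); (16,13,has); (17,2,has); (17,13,has); (17,14,has); (18,12,has); (18,13,has); (18,14,has)
dpo result:
nodes: 0:pt, 1:pt, 2:pt, 4:pt, 5:pt, 6:pt, 8:pt, 10:F, 12:pt, 13:pt, 14:pt, 15:F, 16:F, 17:F, 18:F
edges: (10,0,has); (10,1,hask); (10,5,has); (10,6,has); (15,8,has); (15,12,has); (15,14,has); (16,1,has); (16,12,has); (16,13,has); (17,2,has); (17,13,has); (17,14,has); (18,12,has); (18,13,has); (18,14,has)


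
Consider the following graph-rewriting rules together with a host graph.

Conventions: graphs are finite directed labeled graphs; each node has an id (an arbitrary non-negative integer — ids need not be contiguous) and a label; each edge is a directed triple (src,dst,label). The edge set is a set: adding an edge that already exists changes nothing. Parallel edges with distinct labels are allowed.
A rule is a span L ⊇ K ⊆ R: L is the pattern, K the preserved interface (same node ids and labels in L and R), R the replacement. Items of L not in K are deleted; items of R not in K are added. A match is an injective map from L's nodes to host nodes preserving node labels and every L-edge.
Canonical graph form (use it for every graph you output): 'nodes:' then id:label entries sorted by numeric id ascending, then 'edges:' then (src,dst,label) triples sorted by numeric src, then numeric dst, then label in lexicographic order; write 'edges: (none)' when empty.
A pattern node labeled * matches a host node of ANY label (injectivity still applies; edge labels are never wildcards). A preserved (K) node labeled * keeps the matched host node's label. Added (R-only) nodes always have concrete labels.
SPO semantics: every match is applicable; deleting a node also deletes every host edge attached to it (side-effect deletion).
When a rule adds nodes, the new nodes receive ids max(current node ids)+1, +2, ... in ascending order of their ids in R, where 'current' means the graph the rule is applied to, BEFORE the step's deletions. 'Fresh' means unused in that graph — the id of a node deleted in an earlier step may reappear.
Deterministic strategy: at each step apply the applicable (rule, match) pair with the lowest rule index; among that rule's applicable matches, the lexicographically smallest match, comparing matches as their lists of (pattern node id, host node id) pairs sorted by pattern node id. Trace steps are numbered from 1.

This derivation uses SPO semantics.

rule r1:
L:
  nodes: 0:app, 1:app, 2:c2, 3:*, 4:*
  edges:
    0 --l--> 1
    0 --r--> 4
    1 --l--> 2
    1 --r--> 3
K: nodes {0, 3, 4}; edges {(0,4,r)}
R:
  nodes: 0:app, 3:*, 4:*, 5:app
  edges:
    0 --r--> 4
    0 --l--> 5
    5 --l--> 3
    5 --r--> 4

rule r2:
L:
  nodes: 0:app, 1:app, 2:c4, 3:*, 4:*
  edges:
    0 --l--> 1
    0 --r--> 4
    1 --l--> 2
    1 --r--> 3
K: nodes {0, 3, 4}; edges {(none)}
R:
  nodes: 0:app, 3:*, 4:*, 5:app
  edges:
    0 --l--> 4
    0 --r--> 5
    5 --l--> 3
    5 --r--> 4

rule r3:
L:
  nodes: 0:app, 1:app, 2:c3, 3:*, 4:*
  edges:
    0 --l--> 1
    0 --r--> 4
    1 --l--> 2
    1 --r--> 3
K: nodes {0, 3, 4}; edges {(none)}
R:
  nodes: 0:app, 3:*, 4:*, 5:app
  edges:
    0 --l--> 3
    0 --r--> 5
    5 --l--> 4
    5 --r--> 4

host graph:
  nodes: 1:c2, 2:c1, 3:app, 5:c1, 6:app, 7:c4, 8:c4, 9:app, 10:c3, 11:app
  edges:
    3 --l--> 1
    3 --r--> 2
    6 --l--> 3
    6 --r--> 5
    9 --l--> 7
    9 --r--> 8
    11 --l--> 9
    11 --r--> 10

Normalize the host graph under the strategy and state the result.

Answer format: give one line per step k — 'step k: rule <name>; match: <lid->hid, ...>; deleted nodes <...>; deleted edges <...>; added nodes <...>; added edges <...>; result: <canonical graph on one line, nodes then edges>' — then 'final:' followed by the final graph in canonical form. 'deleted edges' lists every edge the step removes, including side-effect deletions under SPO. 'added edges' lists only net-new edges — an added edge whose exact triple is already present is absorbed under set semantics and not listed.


step 1: rule r1; match: 0->6, 1->3, 2->1, 3->2, 4->5; deleted nodes 1, 3; deleted edges (3,1,l); (3,2,r); (6,3,l); added nodes 12; added edges (6,12,l); (12,2,l); (12,5,r); result: nodes: 2:c1, 5:c1, 6:app, 7:c4, 8:c4, 9:app, 10:c3, 11:app, 12:app edges: (6,5,r); (6,12,l); (9,7,l); (9,8,r); (11,9,l); (11,10,r); (12,2,l); (12,5,r)
step 2: rule r2; match: 0->11, 1->9, 2->7, 3->8, 4->10; deleted nodes 7, 9; deleted edges (9,7,l); (9,8,r); (11,9,l); (11,10,r); added nodes 13; added edges (11,10,l); (11,13,r); (13,8,l); (13,10,r); result: nodes: 2:c1, 5:c1, 6:app, 8:c4, 10:c3, 11:app, 12:app, 13:app edges: (6,5,r); (6,12,l); (11,10,l); (11,13,r); (12,2,l); (12,5,r); (13,8,l); (13,10,r)
final:
nodes: 2:c1, 5:c1, 6:app, 8:c4, 10:c3, 11:app, 12:app, 13:app
edges: (6,5,r); (6,12,l); (11,10,l); (11,13,r); (12,2,l); (12,5,r); (13,8,l); (13,10,r)


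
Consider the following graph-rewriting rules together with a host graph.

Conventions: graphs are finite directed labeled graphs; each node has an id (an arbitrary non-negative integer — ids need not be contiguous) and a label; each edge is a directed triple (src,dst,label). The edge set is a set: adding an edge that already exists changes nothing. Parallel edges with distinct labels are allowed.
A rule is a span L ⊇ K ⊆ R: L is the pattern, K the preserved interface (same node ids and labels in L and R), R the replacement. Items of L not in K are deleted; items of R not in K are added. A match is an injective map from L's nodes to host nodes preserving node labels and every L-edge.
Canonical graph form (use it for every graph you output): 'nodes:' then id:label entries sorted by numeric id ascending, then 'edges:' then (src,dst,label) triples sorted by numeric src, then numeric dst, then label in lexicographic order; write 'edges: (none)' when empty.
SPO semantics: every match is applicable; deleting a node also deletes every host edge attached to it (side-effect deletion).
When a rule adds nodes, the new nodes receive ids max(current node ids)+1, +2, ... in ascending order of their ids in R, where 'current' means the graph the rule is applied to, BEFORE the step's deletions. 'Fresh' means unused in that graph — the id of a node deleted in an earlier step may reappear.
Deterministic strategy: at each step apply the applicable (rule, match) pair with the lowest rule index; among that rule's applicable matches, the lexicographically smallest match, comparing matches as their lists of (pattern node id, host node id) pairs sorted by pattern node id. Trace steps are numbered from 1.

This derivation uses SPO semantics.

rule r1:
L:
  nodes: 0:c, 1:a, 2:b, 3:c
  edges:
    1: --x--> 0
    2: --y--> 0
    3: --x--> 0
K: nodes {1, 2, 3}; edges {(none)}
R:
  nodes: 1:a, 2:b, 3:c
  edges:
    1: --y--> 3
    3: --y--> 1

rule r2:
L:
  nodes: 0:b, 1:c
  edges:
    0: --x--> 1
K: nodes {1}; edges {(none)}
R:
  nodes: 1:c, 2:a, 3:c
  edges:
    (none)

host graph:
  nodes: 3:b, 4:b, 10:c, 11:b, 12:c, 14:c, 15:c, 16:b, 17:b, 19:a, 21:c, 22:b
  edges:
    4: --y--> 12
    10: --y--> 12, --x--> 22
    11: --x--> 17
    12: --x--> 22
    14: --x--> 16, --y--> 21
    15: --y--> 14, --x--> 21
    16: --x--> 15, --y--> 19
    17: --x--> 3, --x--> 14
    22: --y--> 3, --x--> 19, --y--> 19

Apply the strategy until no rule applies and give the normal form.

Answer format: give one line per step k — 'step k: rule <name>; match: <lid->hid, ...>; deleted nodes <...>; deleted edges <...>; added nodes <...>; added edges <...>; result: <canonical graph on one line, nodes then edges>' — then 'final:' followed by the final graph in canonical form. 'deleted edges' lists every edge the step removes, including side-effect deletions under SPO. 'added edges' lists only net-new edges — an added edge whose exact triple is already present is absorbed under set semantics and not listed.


step 1: rule r2; match: 0->16, 1->15; deleted nodes 16; deleted edges (14,16,x); (16,15,x); (16,19,y); added nodes 23, 24; added edges (none); result: nodes: 3:b, 4:b, 10:c, 11:b, 12:c, 14:c, 15:c, 17:b, 19:a, 21:c, 22:b, 23:a, 24:c edges: (4,12,y); (10,12,y); (10,22,x); (11,17,x); (12,22,x); (14,21,y); (15,14,y); (15,21,x); (17,3,x); (17,14,x); (22,3,y); (22,19,x); (22,19,y)
step 2: rule r2; match: 0->17, 1->14; deleted nodes 17; deleted edges (11,17,x); (17,3,x); (17,14,x); added nodes 25, 26; added edges (none); result: nodes: 3:b, 4:b, 10:c, 11:b, 12:c, 14:c, 15:c, 19:a, 21:c, 22:b, 23:a, 24:c, 25:a, 26:c edges: (4,12,y); (10,12,y); (10,22,x); (12,22,x); (14,21,y); (15,14,y); (15,21,x); (22,3,y); (22,19,x); (22,19,y)
final:
nodes: 3:b, 4:b, 10:c, 11:b, 12:c, 14:c, 15:c, 19:a, 21:c, 22:b, 23:a, 24:c, 25:a, 26:c
edges: (4,12,y); (10,12,y); (10,22,x); (12,22,x); (14,21,y); (15,14,y); (15,21,x); (22,3,y); (22,19,x); (22,19,y)


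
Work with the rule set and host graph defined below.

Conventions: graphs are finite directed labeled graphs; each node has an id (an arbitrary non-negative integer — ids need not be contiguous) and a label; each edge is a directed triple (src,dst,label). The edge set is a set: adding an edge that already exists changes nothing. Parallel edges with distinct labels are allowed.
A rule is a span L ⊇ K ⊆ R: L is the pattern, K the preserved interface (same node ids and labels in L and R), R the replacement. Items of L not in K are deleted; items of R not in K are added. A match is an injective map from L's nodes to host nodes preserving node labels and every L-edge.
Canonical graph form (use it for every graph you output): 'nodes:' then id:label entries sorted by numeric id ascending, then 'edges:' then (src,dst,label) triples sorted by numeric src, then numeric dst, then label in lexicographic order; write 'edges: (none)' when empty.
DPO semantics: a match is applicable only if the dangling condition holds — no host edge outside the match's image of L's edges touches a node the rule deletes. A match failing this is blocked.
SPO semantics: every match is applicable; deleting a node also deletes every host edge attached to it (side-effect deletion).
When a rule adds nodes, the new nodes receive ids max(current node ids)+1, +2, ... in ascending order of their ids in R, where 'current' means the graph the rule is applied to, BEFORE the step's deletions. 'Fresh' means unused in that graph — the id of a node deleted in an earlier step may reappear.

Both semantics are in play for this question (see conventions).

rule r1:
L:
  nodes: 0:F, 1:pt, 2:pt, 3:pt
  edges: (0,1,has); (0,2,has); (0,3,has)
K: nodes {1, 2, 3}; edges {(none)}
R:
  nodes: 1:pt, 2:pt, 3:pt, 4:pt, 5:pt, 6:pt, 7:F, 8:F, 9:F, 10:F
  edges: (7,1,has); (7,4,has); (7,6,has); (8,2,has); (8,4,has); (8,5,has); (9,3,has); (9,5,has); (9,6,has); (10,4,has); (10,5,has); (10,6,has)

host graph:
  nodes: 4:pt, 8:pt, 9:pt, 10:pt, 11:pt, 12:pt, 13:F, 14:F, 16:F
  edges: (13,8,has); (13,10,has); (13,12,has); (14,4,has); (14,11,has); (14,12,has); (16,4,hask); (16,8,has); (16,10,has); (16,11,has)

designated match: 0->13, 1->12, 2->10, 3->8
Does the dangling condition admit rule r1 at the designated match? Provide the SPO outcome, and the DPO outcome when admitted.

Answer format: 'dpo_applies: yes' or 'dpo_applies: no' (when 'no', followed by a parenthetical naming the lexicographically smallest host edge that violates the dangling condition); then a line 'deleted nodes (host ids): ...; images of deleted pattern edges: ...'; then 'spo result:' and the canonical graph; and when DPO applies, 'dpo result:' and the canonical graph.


dpo_applies: yes
deleted nodes (host ids): 13; images of deleted pattern edges: (13,8,has); (13,10,has); (13,12,has)
spo result:
nodes: 4:pt, 8:pt, 9:pt, 10:pt, 11:pt, 12:pt, 14:F, 16:F, 17:pt, 18:pt, 19:pt, 20:F, 21:F, 22:F, 23:F
edges: (14,4,has); (14,11,has); (14,12,has); (16,4,hask); (16,8,has); (16,10,has); (16,11,has); (20,12,has); (20,17,has); (20,19,has); (21,10,has); (21,17,has); (21,18,has); (22,8,has); (22,18,has); (22,19,has); (23,17,has); (23,18,has); (23,19,has)
dpo result:
nodes: 4:pt, 8:pt, 9:pt, 10:pt, 11:pt, 12:pt, 14:F, 16:F, 17:pt, 18:pt, 19:pt, 20:F, 21:F, 22:F, 23:F
edges: (14,4,has); (14,11,has); (14,12,has); (16,4,hask); (16,8,has); (16,10,has); (16,11,has); (20,12,has); (20,17,has); (20,19,has); (21,10,has); (21,17,has); (21,18,has); (22,8,has); (22,18,has); (22,19,has); (23,17,has); (23,18,has); (23,19,has)


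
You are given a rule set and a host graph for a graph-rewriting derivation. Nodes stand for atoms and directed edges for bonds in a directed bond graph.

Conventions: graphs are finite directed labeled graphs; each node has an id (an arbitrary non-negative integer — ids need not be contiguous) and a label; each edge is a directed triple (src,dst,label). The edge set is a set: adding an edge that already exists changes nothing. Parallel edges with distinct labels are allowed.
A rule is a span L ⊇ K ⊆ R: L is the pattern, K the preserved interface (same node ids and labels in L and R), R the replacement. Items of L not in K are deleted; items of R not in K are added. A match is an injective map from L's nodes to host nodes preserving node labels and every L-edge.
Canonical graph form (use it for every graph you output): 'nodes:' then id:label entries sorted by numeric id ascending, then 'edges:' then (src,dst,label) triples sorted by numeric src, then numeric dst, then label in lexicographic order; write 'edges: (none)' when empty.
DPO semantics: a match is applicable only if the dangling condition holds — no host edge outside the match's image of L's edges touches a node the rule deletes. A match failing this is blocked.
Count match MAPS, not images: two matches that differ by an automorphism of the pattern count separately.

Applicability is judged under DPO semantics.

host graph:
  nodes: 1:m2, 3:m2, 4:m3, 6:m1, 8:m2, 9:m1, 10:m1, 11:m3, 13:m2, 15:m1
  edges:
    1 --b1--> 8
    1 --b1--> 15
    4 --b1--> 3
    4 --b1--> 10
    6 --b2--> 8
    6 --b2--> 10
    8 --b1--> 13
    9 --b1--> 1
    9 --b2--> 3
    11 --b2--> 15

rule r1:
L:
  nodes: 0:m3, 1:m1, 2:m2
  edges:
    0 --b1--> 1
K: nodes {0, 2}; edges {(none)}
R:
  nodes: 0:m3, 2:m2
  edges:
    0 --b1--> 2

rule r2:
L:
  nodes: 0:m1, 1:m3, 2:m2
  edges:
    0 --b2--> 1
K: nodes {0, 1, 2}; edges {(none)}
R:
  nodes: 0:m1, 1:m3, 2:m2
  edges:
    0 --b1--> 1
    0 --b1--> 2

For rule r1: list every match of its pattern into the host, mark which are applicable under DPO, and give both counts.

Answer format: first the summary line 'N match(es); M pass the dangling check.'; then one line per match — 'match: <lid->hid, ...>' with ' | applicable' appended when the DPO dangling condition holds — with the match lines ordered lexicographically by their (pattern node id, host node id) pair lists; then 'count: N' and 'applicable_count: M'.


4 match(es); 0 pass the dangling check.
match: 0->4, 1->10, 2->1
match: 0->4, 1->10, 2->3
match: 0->4, 1->10, 2->8
match: 0->4, 1->10, 2->13
count: 4
applicable_count: 0


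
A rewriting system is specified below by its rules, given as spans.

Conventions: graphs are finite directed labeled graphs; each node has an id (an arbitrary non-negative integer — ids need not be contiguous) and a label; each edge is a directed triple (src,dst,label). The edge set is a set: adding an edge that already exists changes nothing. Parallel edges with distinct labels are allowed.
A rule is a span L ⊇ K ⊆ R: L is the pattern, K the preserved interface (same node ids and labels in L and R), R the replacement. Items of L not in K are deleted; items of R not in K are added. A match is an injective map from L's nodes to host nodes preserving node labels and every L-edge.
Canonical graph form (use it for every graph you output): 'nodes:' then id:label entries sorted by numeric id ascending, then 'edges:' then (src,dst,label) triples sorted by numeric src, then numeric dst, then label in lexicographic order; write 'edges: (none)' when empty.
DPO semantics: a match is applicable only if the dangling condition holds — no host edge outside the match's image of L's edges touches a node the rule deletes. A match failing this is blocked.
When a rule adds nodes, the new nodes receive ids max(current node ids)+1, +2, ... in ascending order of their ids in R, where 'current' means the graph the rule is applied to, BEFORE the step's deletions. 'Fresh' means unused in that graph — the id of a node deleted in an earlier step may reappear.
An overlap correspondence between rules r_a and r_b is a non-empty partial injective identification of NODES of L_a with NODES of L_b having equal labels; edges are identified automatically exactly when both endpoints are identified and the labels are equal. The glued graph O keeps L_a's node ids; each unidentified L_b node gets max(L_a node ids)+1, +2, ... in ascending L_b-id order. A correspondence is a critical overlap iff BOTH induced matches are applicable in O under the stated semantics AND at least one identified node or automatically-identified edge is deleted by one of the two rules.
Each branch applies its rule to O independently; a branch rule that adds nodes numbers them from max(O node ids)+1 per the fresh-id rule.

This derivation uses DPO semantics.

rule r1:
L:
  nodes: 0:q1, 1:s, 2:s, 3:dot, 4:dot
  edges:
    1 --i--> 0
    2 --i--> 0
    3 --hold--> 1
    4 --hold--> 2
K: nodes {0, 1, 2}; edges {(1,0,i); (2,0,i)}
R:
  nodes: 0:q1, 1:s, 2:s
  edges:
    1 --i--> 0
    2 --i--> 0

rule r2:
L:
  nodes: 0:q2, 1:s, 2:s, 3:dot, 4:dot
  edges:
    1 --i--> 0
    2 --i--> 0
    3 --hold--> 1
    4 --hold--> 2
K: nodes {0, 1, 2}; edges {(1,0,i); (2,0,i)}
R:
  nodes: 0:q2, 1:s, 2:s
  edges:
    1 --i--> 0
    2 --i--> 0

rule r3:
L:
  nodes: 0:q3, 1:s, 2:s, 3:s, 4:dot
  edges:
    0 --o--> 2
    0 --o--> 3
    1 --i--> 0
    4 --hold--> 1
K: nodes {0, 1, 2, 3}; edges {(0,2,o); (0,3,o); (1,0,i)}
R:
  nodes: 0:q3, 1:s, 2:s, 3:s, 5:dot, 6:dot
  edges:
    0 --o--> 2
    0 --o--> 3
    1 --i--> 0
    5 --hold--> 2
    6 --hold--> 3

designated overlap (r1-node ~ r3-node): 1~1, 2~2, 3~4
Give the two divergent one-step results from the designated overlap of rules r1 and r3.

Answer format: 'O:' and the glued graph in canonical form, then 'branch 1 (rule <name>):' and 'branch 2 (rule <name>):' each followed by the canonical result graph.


O:
nodes: 0:q1, 1:s, 2:s, 3:dot, 4:dot, 5:q3, 6:s
edges: (1,0,i); (1,5,i); (2,0,i); (3,1,hold); (4,2,hold); (5,2,o); (5,6,o)
branch 1 (rule r1):
nodes: 0:q1, 1:s, 2:s, 5:q3, 6:s
edges: (1,0,i); (1,5,i); (2,0,i); (5,2,o); (5,6,o)
branch 2 (rule r3):
nodes: 0:q1, 1:s, 2:s, 4:dot, 5:q3, 6:s, 7:dot, 8:dot
edges: (1,0,i); (1,5,i); (2,0,i); (4,2,hold); (5,2,o); (5,6,o); (7,2,hold); (8,6,hold)


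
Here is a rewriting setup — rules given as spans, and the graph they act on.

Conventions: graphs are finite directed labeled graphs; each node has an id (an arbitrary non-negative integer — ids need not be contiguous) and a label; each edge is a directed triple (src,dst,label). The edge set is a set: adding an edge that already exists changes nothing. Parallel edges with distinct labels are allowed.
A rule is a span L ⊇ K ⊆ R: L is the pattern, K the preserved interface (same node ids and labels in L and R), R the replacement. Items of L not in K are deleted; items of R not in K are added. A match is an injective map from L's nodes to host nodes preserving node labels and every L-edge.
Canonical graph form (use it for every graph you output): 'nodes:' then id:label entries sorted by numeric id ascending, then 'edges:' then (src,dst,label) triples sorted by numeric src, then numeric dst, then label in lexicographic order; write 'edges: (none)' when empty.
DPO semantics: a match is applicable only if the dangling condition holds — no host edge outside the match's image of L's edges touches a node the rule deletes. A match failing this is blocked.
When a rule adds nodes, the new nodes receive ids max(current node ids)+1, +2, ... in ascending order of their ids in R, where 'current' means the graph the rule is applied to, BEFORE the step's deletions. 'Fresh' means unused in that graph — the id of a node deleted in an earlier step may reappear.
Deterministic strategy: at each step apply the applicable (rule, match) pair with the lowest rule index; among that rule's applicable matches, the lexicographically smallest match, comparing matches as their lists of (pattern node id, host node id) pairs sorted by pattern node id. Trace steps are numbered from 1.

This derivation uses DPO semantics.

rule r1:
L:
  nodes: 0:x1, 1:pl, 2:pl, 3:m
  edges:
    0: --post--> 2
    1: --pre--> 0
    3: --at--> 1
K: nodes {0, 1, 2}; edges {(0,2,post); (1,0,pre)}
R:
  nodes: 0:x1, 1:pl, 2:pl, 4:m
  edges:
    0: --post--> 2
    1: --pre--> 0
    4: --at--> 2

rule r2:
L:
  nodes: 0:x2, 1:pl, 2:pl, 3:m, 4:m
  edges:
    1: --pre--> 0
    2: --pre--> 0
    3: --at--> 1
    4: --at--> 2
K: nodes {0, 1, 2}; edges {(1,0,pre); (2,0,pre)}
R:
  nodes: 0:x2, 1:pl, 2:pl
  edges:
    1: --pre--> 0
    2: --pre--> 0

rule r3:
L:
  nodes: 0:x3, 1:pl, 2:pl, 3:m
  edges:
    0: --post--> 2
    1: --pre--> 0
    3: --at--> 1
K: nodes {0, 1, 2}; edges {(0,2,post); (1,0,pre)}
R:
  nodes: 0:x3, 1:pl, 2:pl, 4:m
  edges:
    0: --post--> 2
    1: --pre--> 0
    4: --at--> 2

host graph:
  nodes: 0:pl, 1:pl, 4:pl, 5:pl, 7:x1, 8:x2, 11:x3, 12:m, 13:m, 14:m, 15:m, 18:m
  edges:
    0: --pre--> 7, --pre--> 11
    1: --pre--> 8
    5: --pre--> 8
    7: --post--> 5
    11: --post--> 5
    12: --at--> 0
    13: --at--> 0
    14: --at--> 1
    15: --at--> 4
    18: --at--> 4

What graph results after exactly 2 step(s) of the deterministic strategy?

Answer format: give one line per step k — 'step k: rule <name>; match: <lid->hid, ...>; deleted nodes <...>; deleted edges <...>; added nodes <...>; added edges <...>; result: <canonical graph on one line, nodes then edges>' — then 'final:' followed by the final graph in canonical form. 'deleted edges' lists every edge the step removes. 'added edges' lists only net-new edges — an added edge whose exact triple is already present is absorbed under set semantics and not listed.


step 1: rule r1; match: 0->7, 1->0, 2->5, 3->12; deleted nodes 12; deleted edges (12,0,at); added nodes 19; added edges (19,5,at); result: nodes: 0:pl, 1:pl, 4:pl, 5:pl, 7:x1, 8:x2, 11:x3, 13:m, 14:m, 15:m, 18:m, 19:m edges: (0,7,pre); (0,11,pre); (1,8,pre); (5,8,pre); (7,5,post); (11,5,post); (13,0,at); (14,1,at); (15,4,at); (18,4,at); (19,5,at)
step 2: rule r1; match: 0->7, 1->0, 2->5, 3->13; deleted nodes 13; deleted edges (13,0,at); added nodes 20; added edges (20,5,at); result: nodes: 0:pl, 1:pl, 4:pl, 5:pl, 7:x1, 8:x2, 11:x3, 14:m, 15:m, 18:m, 19:m, 20:m edges: (0,7,pre); (0,11,pre); (1,8,pre); (5,8,pre); (7,5,post); (11,5,post); (14,1,at); (15,4,at); (18,4,at); (19,5,at); (20,5,at)
final:
nodes: 0:pl, 1:pl, 4:pl, 5:pl, 7:x1, 8:x2, 11:x3, 14:m, 15:m, 18:m, 19:m, 20:m
edges: (0,7,pre); (0,11,pre); (1,8,pre); (5,8,pre); (7,5,post); (11,5,post); (14,1,at); (15,4,at); (18,4,at); (19,5,at); (20,5,at)


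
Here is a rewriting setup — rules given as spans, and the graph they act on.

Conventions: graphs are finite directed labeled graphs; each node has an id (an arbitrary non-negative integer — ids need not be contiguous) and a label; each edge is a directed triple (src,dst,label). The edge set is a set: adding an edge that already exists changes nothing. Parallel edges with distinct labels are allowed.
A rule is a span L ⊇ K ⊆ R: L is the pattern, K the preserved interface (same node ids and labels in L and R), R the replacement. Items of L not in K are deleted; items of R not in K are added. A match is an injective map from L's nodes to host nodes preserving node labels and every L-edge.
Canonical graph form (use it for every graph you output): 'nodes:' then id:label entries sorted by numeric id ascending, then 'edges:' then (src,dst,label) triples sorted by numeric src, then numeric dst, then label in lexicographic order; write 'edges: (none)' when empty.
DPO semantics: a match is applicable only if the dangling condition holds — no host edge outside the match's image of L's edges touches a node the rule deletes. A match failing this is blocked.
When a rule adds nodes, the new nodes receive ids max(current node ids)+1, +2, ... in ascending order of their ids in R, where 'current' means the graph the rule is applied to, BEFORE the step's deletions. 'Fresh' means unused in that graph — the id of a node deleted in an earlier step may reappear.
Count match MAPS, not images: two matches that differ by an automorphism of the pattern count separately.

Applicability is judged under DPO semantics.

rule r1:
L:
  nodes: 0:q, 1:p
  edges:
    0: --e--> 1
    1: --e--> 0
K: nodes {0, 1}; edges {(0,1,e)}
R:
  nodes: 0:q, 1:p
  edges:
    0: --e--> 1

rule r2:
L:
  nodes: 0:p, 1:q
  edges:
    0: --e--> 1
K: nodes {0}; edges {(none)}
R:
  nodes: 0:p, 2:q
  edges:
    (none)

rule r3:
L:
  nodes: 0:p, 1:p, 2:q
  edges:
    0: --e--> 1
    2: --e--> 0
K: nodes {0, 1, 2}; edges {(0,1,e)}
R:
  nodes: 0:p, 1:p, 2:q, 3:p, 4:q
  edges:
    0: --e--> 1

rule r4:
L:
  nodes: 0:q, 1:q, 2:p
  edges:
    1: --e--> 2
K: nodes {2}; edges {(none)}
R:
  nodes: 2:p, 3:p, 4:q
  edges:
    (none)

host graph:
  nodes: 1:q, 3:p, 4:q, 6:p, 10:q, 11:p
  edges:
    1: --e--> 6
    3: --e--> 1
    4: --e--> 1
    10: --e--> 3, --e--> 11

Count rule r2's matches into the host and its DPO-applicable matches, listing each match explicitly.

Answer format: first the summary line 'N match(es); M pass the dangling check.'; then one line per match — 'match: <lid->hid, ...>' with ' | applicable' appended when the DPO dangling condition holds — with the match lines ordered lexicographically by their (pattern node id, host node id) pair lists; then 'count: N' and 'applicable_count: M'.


1 match(es); 0 pass the dangling check.
match: 0->3, 1->1
count: 1
applicable_count: 0


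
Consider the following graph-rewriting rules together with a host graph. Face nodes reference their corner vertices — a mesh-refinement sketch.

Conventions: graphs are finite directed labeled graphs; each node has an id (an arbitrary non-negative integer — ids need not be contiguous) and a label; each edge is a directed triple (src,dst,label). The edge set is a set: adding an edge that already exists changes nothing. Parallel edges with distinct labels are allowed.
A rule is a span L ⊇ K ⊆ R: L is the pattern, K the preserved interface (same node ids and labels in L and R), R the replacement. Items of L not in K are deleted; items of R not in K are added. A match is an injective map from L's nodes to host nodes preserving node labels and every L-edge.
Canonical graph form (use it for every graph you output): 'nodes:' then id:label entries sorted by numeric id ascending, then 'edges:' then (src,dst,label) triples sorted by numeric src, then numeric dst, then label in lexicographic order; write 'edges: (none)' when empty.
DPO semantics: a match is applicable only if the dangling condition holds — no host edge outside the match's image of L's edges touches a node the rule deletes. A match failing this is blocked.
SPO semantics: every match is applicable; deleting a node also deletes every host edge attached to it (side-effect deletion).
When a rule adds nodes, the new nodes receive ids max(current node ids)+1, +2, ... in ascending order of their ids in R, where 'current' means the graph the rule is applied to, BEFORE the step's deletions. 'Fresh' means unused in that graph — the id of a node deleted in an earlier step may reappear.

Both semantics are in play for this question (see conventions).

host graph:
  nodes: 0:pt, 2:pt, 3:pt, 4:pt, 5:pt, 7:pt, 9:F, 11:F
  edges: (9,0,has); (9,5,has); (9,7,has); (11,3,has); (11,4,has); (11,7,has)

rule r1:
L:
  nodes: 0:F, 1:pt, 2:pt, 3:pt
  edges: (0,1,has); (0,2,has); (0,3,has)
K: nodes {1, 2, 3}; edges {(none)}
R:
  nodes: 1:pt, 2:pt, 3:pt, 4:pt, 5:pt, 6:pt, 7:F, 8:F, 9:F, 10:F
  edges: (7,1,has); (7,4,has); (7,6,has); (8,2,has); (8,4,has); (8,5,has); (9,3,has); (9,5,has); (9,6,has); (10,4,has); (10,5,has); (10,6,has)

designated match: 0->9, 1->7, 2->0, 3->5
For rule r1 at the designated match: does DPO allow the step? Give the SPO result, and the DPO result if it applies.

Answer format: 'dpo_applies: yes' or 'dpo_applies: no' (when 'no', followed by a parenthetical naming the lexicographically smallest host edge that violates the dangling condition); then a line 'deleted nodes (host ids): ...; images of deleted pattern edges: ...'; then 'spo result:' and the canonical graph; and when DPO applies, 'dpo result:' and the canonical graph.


dpo_applies: yes
deleted nodes (host ids): 9; images of deleted pattern edges: (9,0,has); (9,5,has); (9,7,has)
spo result:
nodes: 0:pt, 2:pt, 3:pt, 4:pt, 5:pt, 7:pt, 11:F, 12:pt, 13:pt, 14:pt, 15:F, 16:F, 17:F, 18:F
edges: (11,3,has); (11,4,has); (11,7,has); (15,7,has); (15,12,has); (15,14,has); (16,0,has); (16,12,has); (16,13,has); (17,5,has); (17,13,has); (17,14,has); (18,12,has); (18,13,has); (18,14,has)
dpo result:
nodes: 0:pt, 2:pt, 3:pt, 4:pt, 5:pt, 7:pt, 11:F, 12:pt, 13:pt, 14:pt, 15:F, 16:F, 17:F, 18:F
edges: (11,3,has); (11,4,has); (11,7,has); (15,7,has); (15,12,has); (15,14,has); (16,0,has); (16,12,has); (16,13,has); (17,5,has); (17,13,has); (17,14,has); (18,12,has); (18,13,has); (18,14,has)
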